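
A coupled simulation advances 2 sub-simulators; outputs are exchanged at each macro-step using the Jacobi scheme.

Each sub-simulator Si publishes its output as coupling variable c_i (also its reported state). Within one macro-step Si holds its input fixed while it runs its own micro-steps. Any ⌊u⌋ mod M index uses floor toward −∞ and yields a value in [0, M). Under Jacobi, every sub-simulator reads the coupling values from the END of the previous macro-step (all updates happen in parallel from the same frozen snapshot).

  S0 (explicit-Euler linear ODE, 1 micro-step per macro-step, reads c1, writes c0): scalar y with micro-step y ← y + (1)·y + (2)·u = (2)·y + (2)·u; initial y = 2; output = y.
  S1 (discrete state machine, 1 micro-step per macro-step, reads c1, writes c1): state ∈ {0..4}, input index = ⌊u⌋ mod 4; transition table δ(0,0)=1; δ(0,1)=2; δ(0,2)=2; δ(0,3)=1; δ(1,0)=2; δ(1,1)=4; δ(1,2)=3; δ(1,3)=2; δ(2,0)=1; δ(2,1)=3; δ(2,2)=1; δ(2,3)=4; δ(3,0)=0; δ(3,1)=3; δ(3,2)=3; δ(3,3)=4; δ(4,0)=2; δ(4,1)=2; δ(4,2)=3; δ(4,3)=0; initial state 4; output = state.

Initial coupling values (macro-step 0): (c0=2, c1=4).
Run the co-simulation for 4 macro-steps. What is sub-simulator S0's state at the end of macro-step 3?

macro 1: S0 reads c1=4 → after 1×micro: 12; S1 reads c1=4 → after 1×micro: 2 ⇒ (c0=12, c1=2)
macro 2: S0 reads c1=2 → after 1×micro: 28; S1 reads c1=2 → after 1×micro: 1 ⇒ (c0=28, c1=1)
macro 3: S0 reads c1=1 → after 1×micro: 58; S1 reads c1=1 → after 1×micro: 4 ⇒ (c0=58, c1=4)
macro 4: S0 reads c1=4 → after 1×micro: 124; S1 reads c1=4 → after 1×micro: 2 ⇒ (c0=124, c1=2)

S0 state at macro-step 3 = 58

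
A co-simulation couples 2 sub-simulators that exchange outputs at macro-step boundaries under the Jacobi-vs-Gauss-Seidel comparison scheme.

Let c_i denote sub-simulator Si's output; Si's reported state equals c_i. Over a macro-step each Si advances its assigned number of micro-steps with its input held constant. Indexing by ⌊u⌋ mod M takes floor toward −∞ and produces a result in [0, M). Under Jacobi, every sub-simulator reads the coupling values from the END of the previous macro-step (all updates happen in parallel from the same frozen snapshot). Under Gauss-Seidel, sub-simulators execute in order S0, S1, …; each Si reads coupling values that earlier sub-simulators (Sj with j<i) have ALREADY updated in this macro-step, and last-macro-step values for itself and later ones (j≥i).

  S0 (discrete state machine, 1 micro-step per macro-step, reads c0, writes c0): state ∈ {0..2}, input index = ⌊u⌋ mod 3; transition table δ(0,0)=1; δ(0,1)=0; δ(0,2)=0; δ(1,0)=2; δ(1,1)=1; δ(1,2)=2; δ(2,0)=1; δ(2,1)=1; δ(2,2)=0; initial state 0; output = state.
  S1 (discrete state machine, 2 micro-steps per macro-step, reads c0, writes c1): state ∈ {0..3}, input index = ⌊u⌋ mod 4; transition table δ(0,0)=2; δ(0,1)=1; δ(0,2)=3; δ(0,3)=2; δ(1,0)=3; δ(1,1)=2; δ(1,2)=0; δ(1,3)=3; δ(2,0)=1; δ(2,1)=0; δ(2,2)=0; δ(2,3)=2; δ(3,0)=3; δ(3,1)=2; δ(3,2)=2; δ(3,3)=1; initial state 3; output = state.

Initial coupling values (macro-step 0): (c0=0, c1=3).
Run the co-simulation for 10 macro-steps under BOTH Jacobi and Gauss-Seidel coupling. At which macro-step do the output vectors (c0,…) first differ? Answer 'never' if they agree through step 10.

first divergence at macro-step: 1

[Jacobi] macro 1: S0 reads c0=0 → after 1×micro: 1; S1 reads c0=0 → after 2×micro: 3 ⇒ (c0=1, c1=3)
[Jacobi] macro 2: S0 reads c0=1 → after 1×micro: 1; S1 reads c0=1 → after 2×micro: 0 ⇒ (c0=1, c1=0)
[Jacobi] macro 3: S0 reads c0=1 → after 1×micro: 1; S1 reads c0=1 → after 2×micro: 2 ⇒ (c0=1, c1=2)
[Jacobi] macro 4: S0 reads c0=1 → after 1×micro: 1; S1 reads c0=1 → after 2×micro: 1 ⇒ (c0=1, c1=1)
[Jacobi] macro 5: S0 reads c0=1 → after 1×micro: 1; S1 reads c0=1 → after 2×micro: 0 ⇒ (c0=1, c1=0)
[Jacobi] macro 6: S0 reads c0=1 → after 1×micro: 1; S1 reads c0=1 → after 2×micro: 2 ⇒ (c0=1, c1=2)
[Jacobi] macro 7: S0 reads c0=1 → after 1×micro: 1; S1 reads c0=1 → after 2×micro: 1 ⇒ (c0=1, c1=1)
[Jacobi] macro 8: S0 reads c0=1 → after 1×micro: 1; S1 reads c0=1 → after 2×micro: 0 ⇒ (c0=1, c1=0)
[Jacobi] macro 9: S0 reads c0=1 → after 1×micro: 1; S1 reads c0=1 → after 2×micro: 2 ⇒ (c0=1, c1=2)
[Jacobi] macro 10: S0 reads c0=1 → after 1×micro: 1; S1 reads c0=1 → after 2×micro: 1 ⇒ (c0=1, c1=1)
[Gauss-Seidel] macro 1: S0 reads c0=0 → after 1×micro: 1; S1 reads c0=1 → after 2×micro: 0 ⇒ (c0=1, c1=0)
[Gauss-Seidel] macro 2: S0 reads c0=1 → after 1×micro: 1; S1 reads c0=1 → after 2×micro: 2 ⇒ (c0=1, c1=2)
[Gauss-Seidel] macro 3: S0 reads c0=1 → after 1×micro: 1; S1 reads c0=1 → after 2×micro: 1 ⇒ (c0=1, c1=1)
[Gauss-Seidel] macro 4: S0 reads c0=1 → after 1×micro: 1; S1 reads c0=1 → after 2×micro: 0 ⇒ (c0=1, c1=0)
[Gauss-Seidel] macro 5: S0 reads c0=1 → after 1×micro: 1; S1 reads c0=1 → after 2×micro: 2 ⇒ (c0=1, c1=2)
[Gauss-Seidel] macro 6: S0 reads c0=1 → after 1×micro: 1; S1 reads c0=1 → after 2×micro: 1 ⇒ (c0=1, c1=1)
[Gauss-Seidel] macro 7: S0 reads c0=1 → after 1×micro: 1; S1 reads c0=1 → after 2×micro: 0 ⇒ (c0=1, c1=0)
[Gauss-Seidel] macro 8: S0 reads c0=1 → after 1×micro: 1; S1 reads c0=1 → after 2×micro: 2 ⇒ (c0=1, c1=2)
[Gauss-Seidel] macro 9: S0 reads c0=1 → after 1×micro: 1; S1 reads c0=1 → after 2×micro: 1 ⇒ (c0=1, c1=1)
[Gauss-Seidel] macro 10: S0 reads c0=1 → after 1×micro: 1; S1 reads c0=1 → after 2×micro: 0 ⇒ (c0=1, c1=0)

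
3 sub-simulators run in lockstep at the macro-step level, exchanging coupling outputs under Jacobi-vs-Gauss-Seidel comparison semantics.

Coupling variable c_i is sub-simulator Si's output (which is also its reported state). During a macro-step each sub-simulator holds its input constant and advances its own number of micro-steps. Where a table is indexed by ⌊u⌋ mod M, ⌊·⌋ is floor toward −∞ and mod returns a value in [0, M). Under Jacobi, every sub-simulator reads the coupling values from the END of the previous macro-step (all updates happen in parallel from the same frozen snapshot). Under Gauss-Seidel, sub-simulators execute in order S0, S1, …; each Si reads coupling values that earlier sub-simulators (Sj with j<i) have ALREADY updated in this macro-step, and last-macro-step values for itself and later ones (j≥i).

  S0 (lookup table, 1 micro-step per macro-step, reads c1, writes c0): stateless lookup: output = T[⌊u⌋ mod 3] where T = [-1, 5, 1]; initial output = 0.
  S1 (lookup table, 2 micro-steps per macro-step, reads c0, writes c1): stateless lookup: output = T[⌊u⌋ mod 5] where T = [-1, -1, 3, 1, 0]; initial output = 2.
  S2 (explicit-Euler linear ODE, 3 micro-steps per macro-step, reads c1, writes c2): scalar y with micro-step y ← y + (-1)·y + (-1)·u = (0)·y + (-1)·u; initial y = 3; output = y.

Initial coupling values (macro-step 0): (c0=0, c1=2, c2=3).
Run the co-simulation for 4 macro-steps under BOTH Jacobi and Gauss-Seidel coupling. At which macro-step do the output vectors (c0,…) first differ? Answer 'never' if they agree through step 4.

first divergence at macro-step: 1

[Jacobi] macro 1: S0 reads c1=2 → after 1×micro: 1; S1 reads c0=0 → after 2×micro: -1; S2 reads c1=2 → after 3×micro: -2 ⇒ (c0=1, c1=-1, c2=-2)
[Jacobi] macro 2: S0 reads c1=-1 → after 1×micro: 1; S1 reads c0=1 → after 2×micro: -1; S2 reads c1=-1 → after 3×micro: 1 ⇒ (c0=1, c1=-1, c2=1)
[Jacobi] macro 3: S0 reads c1=-1 → after 1×micro: 1; S1 reads c0=1 → after 2×micro: -1; S2 reads c1=-1 → after 3×micro: 1 ⇒ (c0=1, c1=-1, c2=1)
[Jacobi] macro 4: S0 reads c1=-1 → after 1×micro: 1; S1 reads c0=1 → after 2×micro: -1; S2 reads c1=-1 → after 3×micro: 1 ⇒ (c0=1, c1=-1, c2=1)
[Gauss-Seidel] macro 1: S0 reads c1=2 → after 1×micro: 1; S1 reads c0=1 → after 2×micro: -1; S2 reads c1=-1 → after 3×micro: 1 ⇒ (c0=1, c1=-1, c2=1)
[Gauss-Seidel] macro 2: S0 reads c1=-1 → after 1×micro: 1; S1 reads c0=1 → after 2×micro: -1; S2 reads c1=-1 → after 3×micro: 1 ⇒ (c0=1, c1=-1, c2=1)
[Gauss-Seidel] macro 3: S0 reads c1=-1 → after 1×micro: 1; S1 reads c0=1 → after 2×micro: -1; S2 reads c1=-1 → after 3×micro: 1 ⇒ (c0=1, c1=-1, c2=1)
[Gauss-Seidel] macro 4: S0 reads c1=-1 → after 1×micro: 1; S1 reads c0=1 → after 2×micro: -1; S2 reads c1=-1 → after 3×micro: 1 ⇒ (c0=1, c1=-1, c2=1)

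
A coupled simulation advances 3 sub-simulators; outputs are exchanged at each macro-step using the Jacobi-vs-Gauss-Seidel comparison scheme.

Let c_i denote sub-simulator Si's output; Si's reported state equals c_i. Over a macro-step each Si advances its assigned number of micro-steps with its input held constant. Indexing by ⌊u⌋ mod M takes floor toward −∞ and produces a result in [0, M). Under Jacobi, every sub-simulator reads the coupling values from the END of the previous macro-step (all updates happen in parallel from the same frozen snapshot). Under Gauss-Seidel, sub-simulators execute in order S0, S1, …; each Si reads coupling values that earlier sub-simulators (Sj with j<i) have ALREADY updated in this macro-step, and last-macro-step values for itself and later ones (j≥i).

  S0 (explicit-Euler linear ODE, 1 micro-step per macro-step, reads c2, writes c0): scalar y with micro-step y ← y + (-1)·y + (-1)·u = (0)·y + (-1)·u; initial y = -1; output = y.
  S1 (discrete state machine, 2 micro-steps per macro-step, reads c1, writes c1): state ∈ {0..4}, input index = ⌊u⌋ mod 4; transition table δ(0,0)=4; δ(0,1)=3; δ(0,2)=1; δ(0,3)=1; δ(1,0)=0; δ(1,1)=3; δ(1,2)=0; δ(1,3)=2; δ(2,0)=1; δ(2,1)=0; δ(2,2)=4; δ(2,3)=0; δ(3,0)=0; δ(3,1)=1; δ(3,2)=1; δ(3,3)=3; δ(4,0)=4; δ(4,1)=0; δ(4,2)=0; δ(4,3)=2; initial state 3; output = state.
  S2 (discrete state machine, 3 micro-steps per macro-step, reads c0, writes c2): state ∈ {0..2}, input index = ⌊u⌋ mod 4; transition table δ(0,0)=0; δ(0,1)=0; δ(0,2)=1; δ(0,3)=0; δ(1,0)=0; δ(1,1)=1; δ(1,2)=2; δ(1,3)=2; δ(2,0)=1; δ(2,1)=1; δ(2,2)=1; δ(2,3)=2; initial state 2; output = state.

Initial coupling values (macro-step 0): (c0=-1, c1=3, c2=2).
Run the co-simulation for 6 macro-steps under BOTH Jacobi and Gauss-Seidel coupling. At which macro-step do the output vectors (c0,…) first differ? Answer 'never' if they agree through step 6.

first divergence at macro-step: 1

[Jacobi] macro 1: S0 reads c2=2 → after 1×micro: -2; S1 reads c1=3 → after 2×micro: 3; S2 reads c0=-1 → after 3×micro: 2 ⇒ (c0=-2, c1=3, c2=2)
[Jacobi] macro 2: S0 reads c2=2 → after 1×micro: -2; S1 reads c1=3 → after 2×micro: 3; S2 reads c0=-2 → after 3×micro: 1 ⇒ (c0=-2, c1=3, c2=1)
[Jacobi] macro 3: S0 reads c2=1 → after 1×micro: -1; S1 reads c1=3 → after 2×micro: 3; S2 reads c0=-2 → after 3×micro: 2 ⇒ (c0=-1, c1=3, c2=2)
[Jacobi] macro 4: S0 reads c2=2 → after 1×micro: -2; S1 reads c1=3 → after 2×micro: 3; S2 reads c0=-1 → after 3×micro: 2 ⇒ (c0=-2, c1=3, c2=2)
[Jacobi] macro 5: S0 reads c2=2 → after 1×micro: -2; S1 reads c1=3 → after 2×micro: 3; S2 reads c0=-2 → after 3×micro: 1 ⇒ (c0=-2, c1=3, c2=1)
[Jacobi] macro 6: S0 reads c2=1 → after 1×micro: -1; S1 reads c1=3 → after 2×micro: 3; S2 reads c0=-2 → after 3×micro: 2 ⇒ (c0=-1, c1=3, c2=2)
[Gauss-Seidel] macro 1: S0 reads c2=2 → after 1×micro: -2; S1 reads c1=3 → after 2×micro: 3; S2 reads c0=-2 → after 3×micro: 1 ⇒ (c0=-2, c1=3, c2=1)
[Gauss-Seidel] macro 2: S0 reads c2=1 → after 1×micro: -1; S1 reads c1=3 → after 2×micro: 3; S2 reads c0=-1 → after 3×micro: 2 ⇒ (c0=-1, c1=3, c2=2)
[Gauss-Seidel] macro 3: S0 reads c2=2 → after 1×micro: -2; S1 reads c1=3 → after 2×micro: 3; S2 reads c0=-2 → after 3×micro: 1 ⇒ (c0=-2, c1=3, c2=1)
[Gauss-Seidel] macro 4: S0 reads c2=1 → after 1×micro: -1; S1 reads c1=3 → after 2×micro: 3; S2 reads c0=-1 → after 3×micro: 2 ⇒ (c0=-1, c1=3, c2=2)
[Gauss-Seidel] macro 5: S0 reads c2=2 → after 1×micro: -2; S1 reads c1=3 → after 2×micro: 3; S2 reads c0=-2 → after 3×micro: 1 ⇒ (c0=-2, c1=3, c2=1)
[Gauss-Seidel] macro 6: S0 reads c2=1 → after 1×micro: -1; S1 reads c1=3 → after 2×micro: 3; S2 reads c0=-1 → after 3×micro: 2 ⇒ (c0=-1, c1=3, c2=2)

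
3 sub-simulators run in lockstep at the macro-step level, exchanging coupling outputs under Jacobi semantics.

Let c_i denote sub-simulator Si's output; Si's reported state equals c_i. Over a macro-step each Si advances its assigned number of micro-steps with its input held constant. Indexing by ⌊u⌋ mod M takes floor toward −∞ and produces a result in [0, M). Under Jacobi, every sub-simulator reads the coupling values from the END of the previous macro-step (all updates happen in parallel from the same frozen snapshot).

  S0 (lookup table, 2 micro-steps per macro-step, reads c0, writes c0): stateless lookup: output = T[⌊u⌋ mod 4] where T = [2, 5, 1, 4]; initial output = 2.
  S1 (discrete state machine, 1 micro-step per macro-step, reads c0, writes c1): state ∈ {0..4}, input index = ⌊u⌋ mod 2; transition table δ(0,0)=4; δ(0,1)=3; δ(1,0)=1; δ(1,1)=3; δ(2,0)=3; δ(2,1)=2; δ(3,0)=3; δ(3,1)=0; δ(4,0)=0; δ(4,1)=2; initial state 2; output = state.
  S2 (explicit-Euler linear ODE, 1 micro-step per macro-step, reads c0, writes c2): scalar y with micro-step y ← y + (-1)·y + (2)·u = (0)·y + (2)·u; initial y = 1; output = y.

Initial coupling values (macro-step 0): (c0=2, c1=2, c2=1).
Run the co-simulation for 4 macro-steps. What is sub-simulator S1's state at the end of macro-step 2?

macro 1: S0 reads c0=2 → after 2×micro: 1; S1 reads c0=2 → after 1×micro: 3; S2 reads c0=2 → after 1×micro: 4 ⇒ (c0=1, c1=3, c2=4)
macro 2: S0 reads c0=1 → after 2×micro: 5; S1 reads c0=1 → after 1×micro: 0; S2 reads c0=1 → after 1×micro: 2 ⇒ (c0=5, c1=0, c2=2)
macro 3: S0 reads c0=5 → after 2×micro: 5; S1 reads c0=5 → after 1×micro: 3; S2 reads c0=5 → after 1×micro: 10 ⇒ (c0=5, c1=3, c2=10)
macro 4: S0 reads c0=5 → after 2×micro: 5; S1 reads c0=5 → after 1×micro: 0; S2 reads c0=5 → after 1×micro: 10 ⇒ (c0=5, c1=0, c2=10)

S1 state at macro-step 2 = 0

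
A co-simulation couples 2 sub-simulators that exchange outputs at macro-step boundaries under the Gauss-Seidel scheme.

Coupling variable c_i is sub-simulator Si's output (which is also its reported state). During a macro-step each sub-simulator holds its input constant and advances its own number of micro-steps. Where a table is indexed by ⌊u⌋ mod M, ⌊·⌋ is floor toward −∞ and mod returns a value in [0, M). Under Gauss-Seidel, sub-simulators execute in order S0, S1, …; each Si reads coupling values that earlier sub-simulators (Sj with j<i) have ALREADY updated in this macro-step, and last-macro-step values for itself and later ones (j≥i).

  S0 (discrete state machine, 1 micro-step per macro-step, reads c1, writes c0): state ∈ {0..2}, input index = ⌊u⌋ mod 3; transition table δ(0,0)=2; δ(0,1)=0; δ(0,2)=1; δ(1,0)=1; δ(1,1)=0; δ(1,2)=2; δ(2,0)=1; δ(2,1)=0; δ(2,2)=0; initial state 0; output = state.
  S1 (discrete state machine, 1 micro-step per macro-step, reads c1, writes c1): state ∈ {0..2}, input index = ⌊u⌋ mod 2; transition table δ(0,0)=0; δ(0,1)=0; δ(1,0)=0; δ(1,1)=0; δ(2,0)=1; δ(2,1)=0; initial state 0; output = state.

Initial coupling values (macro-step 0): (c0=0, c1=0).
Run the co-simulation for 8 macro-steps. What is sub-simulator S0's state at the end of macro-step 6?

S0 state at macro-step 6 = 1

macro 1: S0 reads c1=0 → after 1×micro: 2; S1 reads c1=0 → after 1×micro: 0 ⇒ (c0=2, c1=0)
macro 2: S0 reads c1=0 → after 1×micro: 1; S1 reads c1=0 → after 1×micro: 0 ⇒ (c0=1, c1=0)
macro 3: S0 reads c1=0 → after 1×micro: 1; S1 reads c1=0 → after 1×micro: 0 ⇒ (c0=1, c1=0)
macro 4: S0 reads c1=0 → after 1×micro: 1; S1 reads c1=0 → after 1×micro: 0 ⇒ (c0=1, c1=0)
macro 5: S0 reads c1=0 → after 1×micro: 1; S1 reads c1=0 → after 1×micro: 0 ⇒ (c0=1, c1=0)
macro 6: S0 reads c1=0 → after 1×micro: 1; S1 reads c1=0 → after 1×micro: 0 ⇒ (c0=1, c1=0)
macro 7: S0 reads c1=0 → after 1×micro: 1; S1 reads c1=0 → after 1×micro: 0 ⇒ (c0=1, c1=0)
macro 8: S0 reads c1=0 → after 1×micro: 1; S1 reads c1=0 → after 1×micro: 0 ⇒ (c0=1, c1=0)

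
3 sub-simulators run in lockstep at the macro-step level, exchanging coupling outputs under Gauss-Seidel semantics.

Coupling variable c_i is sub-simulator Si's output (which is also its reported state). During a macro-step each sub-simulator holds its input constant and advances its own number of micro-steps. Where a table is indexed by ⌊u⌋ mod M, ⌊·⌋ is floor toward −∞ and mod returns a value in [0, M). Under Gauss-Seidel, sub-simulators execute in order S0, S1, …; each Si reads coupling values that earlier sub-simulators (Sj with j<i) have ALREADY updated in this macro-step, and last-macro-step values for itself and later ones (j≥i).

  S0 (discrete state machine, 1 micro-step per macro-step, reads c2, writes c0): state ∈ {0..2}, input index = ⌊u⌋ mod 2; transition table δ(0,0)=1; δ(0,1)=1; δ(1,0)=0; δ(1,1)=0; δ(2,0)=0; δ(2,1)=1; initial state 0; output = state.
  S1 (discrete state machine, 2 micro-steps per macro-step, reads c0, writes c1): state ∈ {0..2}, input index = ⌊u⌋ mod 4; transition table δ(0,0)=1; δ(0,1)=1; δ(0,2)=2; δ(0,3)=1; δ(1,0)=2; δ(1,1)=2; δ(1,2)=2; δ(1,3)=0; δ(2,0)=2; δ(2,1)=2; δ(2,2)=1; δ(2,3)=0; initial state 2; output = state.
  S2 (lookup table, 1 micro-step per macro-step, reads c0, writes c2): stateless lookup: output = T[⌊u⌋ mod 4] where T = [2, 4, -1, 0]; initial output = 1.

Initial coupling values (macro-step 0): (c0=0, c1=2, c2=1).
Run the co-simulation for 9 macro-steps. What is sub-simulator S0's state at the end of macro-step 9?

S0 state at macro-step 9 = 1

macro 1: S0 reads c2=1 → after 1×micro: 1; S1 reads c0=1 → after 2×micro: 2; S2 reads c0=1 → after 1×micro: 4 ⇒ (c0=1, c1=2, c2=4)
macro 2: S0 reads c2=4 → after 1×micro: 0; S1 reads c0=0 → after 2×micro: 2; S2 reads c0=0 → after 1×micro: 2 ⇒ (c0=0, c1=2, c2=2)
macro 3: S0 reads c2=2 → after 1×micro: 1; S1 reads c0=1 → after 2×micro: 2; S2 reads c0=1 → after 1×micro: 4 ⇒ (c0=1, c1=2, c2=4)
macro 4: S0 reads c2=4 → after 1×micro: 0; S1 reads c0=0 → after 2×micro: 2; S2 reads c0=0 → after 1×micro: 2 ⇒ (c0=0, c1=2, c2=2)
macro 5: S0 reads c2=2 → after 1×micro: 1; S1 reads c0=1 → after 2×micro: 2; S2 reads c0=1 → after 1×micro: 4 ⇒ (c0=1, c1=2, c2=4)
macro 6: S0 reads c2=4 → after 1×micro: 0; S1 reads c0=0 → after 2×micro: 2; S2 reads c0=0 → after 1×micro: 2 ⇒ (c0=0, c1=2, c2=2)
macro 7: S0 reads c2=2 → after 1×micro: 1; S1 reads c0=1 → after 2×micro: 2; S2 reads c0=1 → after 1×micro: 4 ⇒ (c0=1, c1=2, c2=4)
macro 8: S0 reads c2=4 → after 1×micro: 0; S1 reads c0=0 → after 2×micro: 2; S2 reads c0=0 → after 1×micro: 2 ⇒ (c0=0, c1=2, c2=2)
macro 9: S0 reads c2=2 → after 1×micro: 1; S1 reads c0=1 → after 2×micro: 2; S2 reads c0=1 → after 1×micro: 4 ⇒ (c0=1, c1=2, c2=4)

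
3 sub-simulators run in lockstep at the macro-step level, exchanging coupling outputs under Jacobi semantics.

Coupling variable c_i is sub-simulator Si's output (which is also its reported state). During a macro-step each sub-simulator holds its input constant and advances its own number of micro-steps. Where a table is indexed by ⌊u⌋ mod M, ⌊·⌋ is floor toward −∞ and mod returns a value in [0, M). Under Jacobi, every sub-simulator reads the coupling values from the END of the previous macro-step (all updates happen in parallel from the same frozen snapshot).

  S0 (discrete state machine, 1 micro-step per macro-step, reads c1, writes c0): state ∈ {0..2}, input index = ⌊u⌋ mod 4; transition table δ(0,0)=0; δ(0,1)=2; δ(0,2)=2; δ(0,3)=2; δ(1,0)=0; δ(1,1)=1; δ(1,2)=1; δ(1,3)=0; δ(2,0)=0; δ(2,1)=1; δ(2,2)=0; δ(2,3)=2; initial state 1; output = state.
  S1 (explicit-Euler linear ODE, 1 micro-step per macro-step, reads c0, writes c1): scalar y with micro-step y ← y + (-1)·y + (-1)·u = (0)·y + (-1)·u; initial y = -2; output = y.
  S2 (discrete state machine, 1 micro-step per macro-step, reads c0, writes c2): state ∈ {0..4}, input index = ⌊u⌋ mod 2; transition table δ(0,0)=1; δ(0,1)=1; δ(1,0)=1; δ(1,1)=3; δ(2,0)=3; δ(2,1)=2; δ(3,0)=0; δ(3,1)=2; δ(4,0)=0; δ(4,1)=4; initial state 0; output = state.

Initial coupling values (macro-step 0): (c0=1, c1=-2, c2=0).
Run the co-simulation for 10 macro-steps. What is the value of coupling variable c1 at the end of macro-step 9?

c1 at macro-step 9 = 0

macro 1: S0 reads c1=-2 → after 1×micro: 1; S1 reads c0=1 → after 1×micro: -1; S2 reads c0=1 → after 1×micro: 1 ⇒ (c0=1, c1=-1, c2=1)
macro 2: S0 reads c1=-1 → after 1×micro: 0; S1 reads c0=1 → after 1×micro: -1; S2 reads c0=1 → after 1×micro: 3 ⇒ (c0=0, c1=-1, c2=3)
macro 3: S0 reads c1=-1 → after 1×micro: 2; S1 reads c0=0 → after 1×micro: 0; S2 reads c0=0 → after 1×micro: 0 ⇒ (c0=2, c1=0, c2=0)
macro 4: S0 reads c1=0 → after 1×micro: 0; S1 reads c0=2 → after 1×micro: -2; S2 reads c0=2 → after 1×micro: 1 ⇒ (c0=0, c1=-2, c2=1)
macro 5: S0 reads c1=-2 → after 1×micro: 2; S1 reads c0=0 → after 1×micro: 0; S2 reads c0=0 → after 1×micro: 1 ⇒ (c0=2, c1=0, c2=1)
macro 6: S0 reads c1=0 → after 1×micro: 0; S1 reads c0=2 → after 1×micro: -2; S2 reads c0=2 → after 1×micro: 1 ⇒ (c0=0, c1=-2, c2=1)
macro 7: S0 reads c1=-2 → after 1×micro: 2; S1 reads c0=0 → after 1×micro: 0; S2 reads c0=0 → after 1×micro: 1 ⇒ (c0=2, c1=0, c2=1)
macro 8: S0 reads c1=0 → after 1×micro: 0; S1 reads c0=2 → after 1×micro: -2; S2 reads c0=2 → after 1×micro: 1 ⇒ (c0=0, c1=-2, c2=1)
macro 9: S0 reads c1=-2 → after 1×micro: 2; S1 reads c0=0 → after 1×micro: 0; S2 reads c0=0 → after 1×micro: 1 ⇒ (c0=2, c1=0, c2=1)
macro 10: S0 reads c1=0 → after 1×micro: 0; S1 reads c0=2 → after 1×micro: -2; S2 reads c0=2 → after 1×micro: 1 ⇒ (c0=0, c1=-2, c2=1)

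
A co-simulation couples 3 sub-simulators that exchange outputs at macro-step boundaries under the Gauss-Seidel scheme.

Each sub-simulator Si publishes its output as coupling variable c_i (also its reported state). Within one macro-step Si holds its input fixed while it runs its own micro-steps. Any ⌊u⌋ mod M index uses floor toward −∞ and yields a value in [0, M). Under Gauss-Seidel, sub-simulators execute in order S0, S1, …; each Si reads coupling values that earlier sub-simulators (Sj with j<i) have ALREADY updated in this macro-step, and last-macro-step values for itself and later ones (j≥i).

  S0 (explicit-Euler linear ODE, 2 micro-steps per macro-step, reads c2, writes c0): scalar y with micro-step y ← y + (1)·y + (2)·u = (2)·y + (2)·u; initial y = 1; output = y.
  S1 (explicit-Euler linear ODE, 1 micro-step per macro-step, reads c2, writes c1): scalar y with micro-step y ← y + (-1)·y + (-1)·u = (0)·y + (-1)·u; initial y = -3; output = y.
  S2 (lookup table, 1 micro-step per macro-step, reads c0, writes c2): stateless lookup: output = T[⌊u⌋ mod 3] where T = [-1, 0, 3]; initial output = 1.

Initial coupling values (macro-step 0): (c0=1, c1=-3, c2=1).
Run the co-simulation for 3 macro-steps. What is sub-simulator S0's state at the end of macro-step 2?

macro 1: S0 reads c2=1 → after 2×micro: 10; S1 reads c2=1 → after 1×micro: -1; S2 reads c0=10 → after 1×micro: 0 ⇒ (c0=10, c1=-1, c2=0)
macro 2: S0 reads c2=0 → after 2×micro: 40; S1 reads c2=0 → after 1×micro: 0; S2 reads c0=40 → after 1×micro: 0 ⇒ (c0=40, c1=0, c2=0)
macro 3: S0 reads c2=0 → after 2×micro: 160; S1 reads c2=0 → after 1×micro: 0; S2 reads c0=160 → after 1×micro: 0 ⇒ (c0=160, c1=0, c2=0)

S0 state at macro-step 2 = 40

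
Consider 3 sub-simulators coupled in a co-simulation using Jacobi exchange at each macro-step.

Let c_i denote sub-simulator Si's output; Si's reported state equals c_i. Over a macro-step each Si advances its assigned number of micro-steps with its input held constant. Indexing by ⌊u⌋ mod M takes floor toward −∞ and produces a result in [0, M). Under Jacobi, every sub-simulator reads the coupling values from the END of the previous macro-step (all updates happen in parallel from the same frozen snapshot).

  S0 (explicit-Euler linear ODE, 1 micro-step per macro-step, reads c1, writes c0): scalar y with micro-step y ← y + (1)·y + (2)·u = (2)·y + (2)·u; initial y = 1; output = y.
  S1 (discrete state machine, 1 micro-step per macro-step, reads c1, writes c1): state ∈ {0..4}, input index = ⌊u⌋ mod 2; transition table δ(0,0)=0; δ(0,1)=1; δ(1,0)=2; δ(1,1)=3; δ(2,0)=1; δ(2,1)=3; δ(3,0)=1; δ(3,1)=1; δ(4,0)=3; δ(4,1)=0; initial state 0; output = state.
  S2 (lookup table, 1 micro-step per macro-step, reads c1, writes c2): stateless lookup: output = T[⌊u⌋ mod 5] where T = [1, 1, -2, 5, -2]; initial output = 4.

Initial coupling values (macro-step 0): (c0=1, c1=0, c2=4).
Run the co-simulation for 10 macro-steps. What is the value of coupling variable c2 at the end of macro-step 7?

c2 at macro-step 7 = 1

macro 1: S0 reads c1=0 → after 1×micro: 2; S1 reads c1=0 → after 1×micro: 0; S2 reads c1=0 → after 1×micro: 1 ⇒ (c0=2, c1=0, c2=1)
macro 2: S0 reads c1=0 → after 1×micro: 4; S1 reads c1=0 → after 1×micro: 0; S2 reads c1=0 → after 1×micro: 1 ⇒ (c0=4, c1=0, c2=1)
macro 3: S0 reads c1=0 → after 1×micro: 8; S1 reads c1=0 → after 1×micro: 0; S2 reads c1=0 → after 1×micro: 1 ⇒ (c0=8, c1=0, c2=1)
macro 4: S0 reads c1=0 → after 1×micro: 16; S1 reads c1=0 → after 1×micro: 0; S2 reads c1=0 → after 1×micro: 1 ⇒ (c0=16, c1=0, c2=1)
macro 5: S0 reads c1=0 → after 1×micro: 32; S1 reads c1=0 → after 1×micro: 0; S2 reads c1=0 → after 1×micro: 1 ⇒ (c0=32, c1=0, c2=1)
macro 6: S0 reads c1=0 → after 1×micro: 64; S1 reads c1=0 → after 1×micro: 0; S2 reads c1=0 → after 1×micro: 1 ⇒ (c0=64, c1=0, c2=1)
macro 7: S0 reads c1=0 → after 1×micro: 128; S1 reads c1=0 → after 1×micro: 0; S2 reads c1=0 → after 1×micro: 1 ⇒ (c0=128, c1=0, c2=1)
macro 8: S0 reads c1=0 → after 1×micro: 256; S1 reads c1=0 → after 1×micro: 0; S2 reads c1=0 → after 1×micro: 1 ⇒ (c0=256, c1=0, c2=1)
macro 9: S0 reads c1=0 → after 1×micro: 512; S1 reads c1=0 → after 1×micro: 0; S2 reads c1=0 → after 1×micro: 1 ⇒ (c0=512, c1=0, c2=1)
macro 10: S0 reads c1=0 → after 1×micro: 1024; S1 reads c1=0 → after 1×micro: 0; S2 reads c1=0 → after 1×micro: 1 ⇒ (c0=1024, c1=0, c2=1)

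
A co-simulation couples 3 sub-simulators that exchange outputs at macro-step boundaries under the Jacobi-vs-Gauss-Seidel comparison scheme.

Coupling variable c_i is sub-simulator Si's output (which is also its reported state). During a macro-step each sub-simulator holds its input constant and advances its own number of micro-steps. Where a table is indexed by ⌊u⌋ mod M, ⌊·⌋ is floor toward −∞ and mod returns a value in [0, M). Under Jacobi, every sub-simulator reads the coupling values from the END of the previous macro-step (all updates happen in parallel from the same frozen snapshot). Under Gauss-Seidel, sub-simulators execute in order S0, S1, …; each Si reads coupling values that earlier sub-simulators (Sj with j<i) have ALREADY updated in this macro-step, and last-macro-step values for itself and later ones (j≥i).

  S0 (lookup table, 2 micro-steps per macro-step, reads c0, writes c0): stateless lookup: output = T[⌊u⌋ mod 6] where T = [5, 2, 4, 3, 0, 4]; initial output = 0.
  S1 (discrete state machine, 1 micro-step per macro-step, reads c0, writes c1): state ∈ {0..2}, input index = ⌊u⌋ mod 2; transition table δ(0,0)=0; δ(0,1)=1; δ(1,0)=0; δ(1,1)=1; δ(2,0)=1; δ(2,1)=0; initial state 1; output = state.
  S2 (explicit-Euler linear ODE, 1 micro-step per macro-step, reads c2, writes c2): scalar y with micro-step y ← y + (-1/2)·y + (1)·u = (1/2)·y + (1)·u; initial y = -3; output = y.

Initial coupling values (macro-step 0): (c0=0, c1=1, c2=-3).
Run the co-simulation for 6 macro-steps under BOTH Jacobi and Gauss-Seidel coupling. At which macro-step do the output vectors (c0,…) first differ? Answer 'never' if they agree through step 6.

first divergence at macro-step: 1

[Jacobi] macro 1: S0 reads c0=0 → after 2×micro: 5; S1 reads c0=0 → after 1×micro: 0; S2 reads c2=-3 → after 1×micro: -9/2 ⇒ (c0=5, c1=0, c2=-9/2)
[Jacobi] macro 2: S0 reads c0=5 → after 2×micro: 4; S1 reads c0=5 → after 1×micro: 1; S2 reads c2=-9/2 → after 1×micro: -27/4 ⇒ (c0=4, c1=1, c2=-27/4)
[Jacobi] macro 3: S0 reads c0=4 → after 2×micro: 0; S1 reads c0=4 → after 1×micro: 0; S2 reads c2=-27/4 → after 1×micro: -81/8 ⇒ (c0=0, c1=0, c2=-81/8)
[Jacobi] macro 4: S0 reads c0=0 → after 2×micro: 5; S1 reads c0=0 → after 1×micro: 0; S2 reads c2=-81/8 → after 1×micro: -243/16 ⇒ (c0=5, c1=0, c2=-243/16)
[Jacobi] macro 5: S0 reads c0=5 → after 2×micro: 4; S1 reads c0=5 → after 1×micro: 1; S2 reads c2=-243/16 → after 1×micro: -729/32 ⇒ (c0=4, c1=1, c2=-729/32)
[Jacobi] macro 6: S0 reads c0=4 → after 2×micro: 0; S1 reads c0=4 → after 1×micro: 0; S2 reads c2=-729/32 → after 1×micro: -2187/64 ⇒ (c0=0, c1=0, c2=-2187/64)
[Gauss-Seidel] macro 1: S0 reads c0=0 → after 2×micro: 5; S1 reads c0=5 → after 1×micro: 1; S2 reads c2=-3 → after 1×micro: -9/2 ⇒ (c0=5, c1=1, c2=-9/2)
[Gauss-Seidel] macro 2: S0 reads c0=5 → after 2×micro: 4; S1 reads c0=4 → after 1×micro: 0; S2 reads c2=-9/2 → after 1×micro: -27/4 ⇒ (c0=4, c1=0, c2=-27/4)
[Gauss-Seidel] macro 3: S0 reads c0=4 → after 2×micro: 0; S1 reads c0=0 → after 1×micro: 0; S2 reads c2=-27/4 → after 1×micro: -81/8 ⇒ (c0=0, c1=0, c2=-81/8)
[Gauss-Seidel] macro 4: S0 reads c0=0 → after 2×micro: 5; S1 reads c0=5 → after 1×micro: 1; S2 reads c2=-81/8 → after 1×micro: -243/16 ⇒ (c0=5, c1=1, c2=-243/16)
[Gauss-Seidel] macro 5: S0 reads c0=5 → after 2×micro: 4; S1 reads c0=4 → after 1×micro: 0; S2 reads c2=-243/16 → after 1×micro: -729/32 ⇒ (c0=4, c1=0, c2=-729/32)
[Gauss-Seidel] macro 6: S0 reads c0=4 → after 2×micro: 0; S1 reads c0=0 → after 1×micro: 0; S2 reads c2=-729/32 → after 1×micro: -2187/64 ⇒ (c0=0, c1=0, c2=-2187/64)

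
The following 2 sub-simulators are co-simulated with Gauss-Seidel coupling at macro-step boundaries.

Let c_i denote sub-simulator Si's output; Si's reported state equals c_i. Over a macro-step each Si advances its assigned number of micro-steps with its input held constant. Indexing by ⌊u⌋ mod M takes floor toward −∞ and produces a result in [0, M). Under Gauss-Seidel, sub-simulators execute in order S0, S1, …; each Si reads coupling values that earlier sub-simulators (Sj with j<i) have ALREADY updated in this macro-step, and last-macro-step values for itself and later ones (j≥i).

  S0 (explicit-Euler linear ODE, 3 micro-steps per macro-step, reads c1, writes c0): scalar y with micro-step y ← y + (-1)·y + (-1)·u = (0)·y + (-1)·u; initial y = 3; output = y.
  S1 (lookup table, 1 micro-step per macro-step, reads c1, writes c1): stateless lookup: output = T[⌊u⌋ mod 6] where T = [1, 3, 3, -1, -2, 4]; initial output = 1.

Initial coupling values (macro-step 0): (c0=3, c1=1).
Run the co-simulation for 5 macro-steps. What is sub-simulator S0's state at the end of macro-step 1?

S0 state at macro-step 1 = -1

macro 1: S0 reads c1=1 → after 3×micro: -1; S1 reads c1=1 → after 1×micro: 3 ⇒ (c0=-1, c1=3)
macro 2: S0 reads c1=3 → after 3×micro: -3; S1 reads c1=3 → after 1×micro: -1 ⇒ (c0=-3, c1=-1)
macro 3: S0 reads c1=-1 → after 3×micro: 1; S1 reads c1=-1 → after 1×micro: 4 ⇒ (c0=1, c1=4)
macro 4: S0 reads c1=4 → after 3×micro: -4; S1 reads c1=4 → after 1×micro: -2 ⇒ (c0=-4, c1=-2)
macro 5: S0 reads c1=-2 → after 3×micro: 2; S1 reads c1=-2 → after 1×micro: -2 ⇒ (c0=2, c1=-2)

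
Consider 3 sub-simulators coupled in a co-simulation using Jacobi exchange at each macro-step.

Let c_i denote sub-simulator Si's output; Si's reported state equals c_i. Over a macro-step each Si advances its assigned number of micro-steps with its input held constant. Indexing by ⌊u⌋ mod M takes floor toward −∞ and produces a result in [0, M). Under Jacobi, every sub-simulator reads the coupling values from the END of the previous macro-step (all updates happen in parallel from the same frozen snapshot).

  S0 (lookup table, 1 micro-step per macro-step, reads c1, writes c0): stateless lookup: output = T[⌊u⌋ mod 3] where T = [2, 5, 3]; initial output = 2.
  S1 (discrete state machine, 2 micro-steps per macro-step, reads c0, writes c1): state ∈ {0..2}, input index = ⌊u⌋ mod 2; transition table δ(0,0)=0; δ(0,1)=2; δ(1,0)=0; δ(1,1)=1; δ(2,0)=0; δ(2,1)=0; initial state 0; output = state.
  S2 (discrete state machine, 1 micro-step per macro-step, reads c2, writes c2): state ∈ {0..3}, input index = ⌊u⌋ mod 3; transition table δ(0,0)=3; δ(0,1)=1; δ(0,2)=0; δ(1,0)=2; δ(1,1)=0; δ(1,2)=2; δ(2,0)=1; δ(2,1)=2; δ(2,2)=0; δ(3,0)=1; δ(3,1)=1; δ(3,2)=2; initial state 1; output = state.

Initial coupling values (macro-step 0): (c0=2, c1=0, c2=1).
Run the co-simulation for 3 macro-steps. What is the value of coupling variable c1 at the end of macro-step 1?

c1 at macro-step 1 = 0

macro 1: S0 reads c1=0 → after 1×micro: 2; S1 reads c0=2 → after 2×micro: 0; S2 reads c2=1 → after 1×micro: 0 ⇒ (c0=2, c1=0, c2=0)
macro 2: S0 reads c1=0 → after 1×micro: 2; S1 reads c0=2 → after 2×micro: 0; S2 reads c2=0 → after 1×micro: 3 ⇒ (c0=2, c1=0, c2=3)
macro 3: S0 reads c1=0 → after 1×micro: 2; S1 reads c0=2 → after 2×micro: 0; S2 reads c2=3 → after 1×micro: 1 ⇒ (c0=2, c1=0, c2=1)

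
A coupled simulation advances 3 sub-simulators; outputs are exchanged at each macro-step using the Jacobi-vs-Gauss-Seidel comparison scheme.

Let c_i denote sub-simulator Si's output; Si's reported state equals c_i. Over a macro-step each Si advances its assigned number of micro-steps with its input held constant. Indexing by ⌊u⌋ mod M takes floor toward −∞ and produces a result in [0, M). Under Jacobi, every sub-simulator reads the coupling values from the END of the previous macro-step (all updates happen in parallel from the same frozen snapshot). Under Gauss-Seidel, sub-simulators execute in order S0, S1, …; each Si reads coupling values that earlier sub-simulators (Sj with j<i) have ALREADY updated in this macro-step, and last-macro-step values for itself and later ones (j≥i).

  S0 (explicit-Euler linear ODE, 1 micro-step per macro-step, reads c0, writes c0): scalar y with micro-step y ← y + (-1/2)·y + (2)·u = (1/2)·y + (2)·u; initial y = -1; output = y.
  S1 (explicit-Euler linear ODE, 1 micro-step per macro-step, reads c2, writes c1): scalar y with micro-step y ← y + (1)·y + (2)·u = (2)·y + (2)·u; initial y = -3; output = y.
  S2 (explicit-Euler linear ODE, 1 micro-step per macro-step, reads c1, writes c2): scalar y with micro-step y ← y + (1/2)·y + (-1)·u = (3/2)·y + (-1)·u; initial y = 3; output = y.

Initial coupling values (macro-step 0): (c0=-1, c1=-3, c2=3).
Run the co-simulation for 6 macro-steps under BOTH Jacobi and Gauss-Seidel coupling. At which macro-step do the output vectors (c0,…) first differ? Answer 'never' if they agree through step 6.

first divergence at macro-step: 1

[Jacobi] macro 1: S0 reads c0=-1 → after 1×micro: -5/2; S1 reads c2=3 → after 1×micro: 0; S2 reads c1=-3 → after 1×micro: 15/2 ⇒ (c0=-5/2, c1=0, c2=15/2)
[Jacobi] macro 2: S0 reads c0=-5/2 → after 1×micro: -25/4; S1 reads c2=15/2 → after 1×micro: 15; S2 reads c1=0 → after 1×micro: 45/4 ⇒ (c0=-25/4, c1=15, c2=45/4)
[Jacobi] macro 3: S0 reads c0=-25/4 → after 1×micro: -125/8; S1 reads c2=45/4 → after 1×micro: 105/2; S2 reads c1=15 → after 1×micro: 15/8 ⇒ (c0=-125/8, c1=105/2, c2=15/8)
[Jacobi] macro 4: S0 reads c0=-125/8 → after 1×micro: -625/16; S1 reads c2=15/8 → after 1×micro: 435/4; S2 reads c1=105/2 → after 1×micro: -795/16 ⇒ (c0=-625/16, c1=435/4, c2=-795/16)
[Jacobi] macro 5: S0 reads c0=-625/16 → after 1×micro: -3125/32; S1 reads c2=-795/16 → after 1×micro: 945/8; S2 reads c1=435/4 → after 1×micro: -5865/32 ⇒ (c0=-3125/32, c1=945/8, c2=-5865/32)
[Jacobi] macro 6: S0 reads c0=-3125/32 → after 1×micro: -15625/64; S1 reads c2=-5865/32 → after 1×micro: -2085/16; S2 reads c1=945/8 → after 1×micro: -25155/64 ⇒ (c0=-15625/64, c1=-2085/16, c2=-25155/64)
[Gauss-Seidel] macro 1: S0 reads c0=-1 → after 1×micro: -5/2; S1 reads c2=3 → after 1×micro: 0; S2 reads c1=0 → after 1×micro: 9/2 ⇒ (c0=-5/2, c1=0, c2=9/2)
[Gauss-Seidel] macro 2: S0 reads c0=-5/2 → after 1×micro: -25/4; S1 reads c2=9/2 → after 1×micro: 9; S2 reads c1=9 → after 1×micro: -9/4 ⇒ (c0=-25/4, c1=9, c2=-9/4)
[Gauss-Seidel] macro 3: S0 reads c0=-25/4 → after 1×micro: -125/8; S1 reads c2=-9/4 → after 1×micro: 27/2; S2 reads c1=27/2 → after 1×micro: -135/8 ⇒ (c0=-125/8, c1=27/2, c2=-135/8)
[Gauss-Seidel] macro 4: S0 reads c0=-125/8 → after 1×micro: -625/16; S1 reads c2=-135/8 → after 1×micro: -27/4; S2 reads c1=-27/4 → after 1×micro: -297/16 ⇒ (c0=-625/16, c1=-27/4, c2=-297/16)
[Gauss-Seidel] macro 5: S0 reads c0=-625/16 → after 1×micro: -3125/32; S1 reads c2=-297/16 → after 1×micro: -405/8; S2 reads c1=-405/8 → after 1×micro: 729/32 ⇒ (c0=-3125/32, c1=-405/8, c2=729/32)
[Gauss-Seidel] macro 6: S0 reads c0=-3125/32 → after 1×micro: -15625/64; S1 reads c2=729/32 → after 1×micro: -891/16; S2 reads c1=-891/16 → after 1×micro: 5751/64 ⇒ (c0=-15625/64, c1=-891/16, c2=5751/64)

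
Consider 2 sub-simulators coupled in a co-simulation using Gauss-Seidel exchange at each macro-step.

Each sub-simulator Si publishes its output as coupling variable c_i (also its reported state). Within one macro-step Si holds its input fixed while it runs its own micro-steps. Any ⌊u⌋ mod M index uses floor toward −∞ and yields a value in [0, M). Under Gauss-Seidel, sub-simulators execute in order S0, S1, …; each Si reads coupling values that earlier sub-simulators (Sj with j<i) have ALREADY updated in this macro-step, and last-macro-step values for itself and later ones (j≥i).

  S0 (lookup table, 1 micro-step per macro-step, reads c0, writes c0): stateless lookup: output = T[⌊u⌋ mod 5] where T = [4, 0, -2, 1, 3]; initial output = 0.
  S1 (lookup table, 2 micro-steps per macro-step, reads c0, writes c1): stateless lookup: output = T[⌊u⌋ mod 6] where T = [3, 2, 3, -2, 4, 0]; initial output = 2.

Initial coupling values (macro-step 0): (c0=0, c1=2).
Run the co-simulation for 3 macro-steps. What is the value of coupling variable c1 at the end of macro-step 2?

c1 at macro-step 2 = -2

macro 1: S0 reads c0=0 → after 1×micro: 4; S1 reads c0=4 → after 2×micro: 4 ⇒ (c0=4, c1=4)
macro 2: S0 reads c0=4 → after 1×micro: 3; S1 reads c0=3 → after 2×micro: -2 ⇒ (c0=3, c1=-2)
macro 3: S0 reads c0=3 → after 1×micro: 1; S1 reads c0=1 → after 2×micro: 2 ⇒ (c0=1, c1=2)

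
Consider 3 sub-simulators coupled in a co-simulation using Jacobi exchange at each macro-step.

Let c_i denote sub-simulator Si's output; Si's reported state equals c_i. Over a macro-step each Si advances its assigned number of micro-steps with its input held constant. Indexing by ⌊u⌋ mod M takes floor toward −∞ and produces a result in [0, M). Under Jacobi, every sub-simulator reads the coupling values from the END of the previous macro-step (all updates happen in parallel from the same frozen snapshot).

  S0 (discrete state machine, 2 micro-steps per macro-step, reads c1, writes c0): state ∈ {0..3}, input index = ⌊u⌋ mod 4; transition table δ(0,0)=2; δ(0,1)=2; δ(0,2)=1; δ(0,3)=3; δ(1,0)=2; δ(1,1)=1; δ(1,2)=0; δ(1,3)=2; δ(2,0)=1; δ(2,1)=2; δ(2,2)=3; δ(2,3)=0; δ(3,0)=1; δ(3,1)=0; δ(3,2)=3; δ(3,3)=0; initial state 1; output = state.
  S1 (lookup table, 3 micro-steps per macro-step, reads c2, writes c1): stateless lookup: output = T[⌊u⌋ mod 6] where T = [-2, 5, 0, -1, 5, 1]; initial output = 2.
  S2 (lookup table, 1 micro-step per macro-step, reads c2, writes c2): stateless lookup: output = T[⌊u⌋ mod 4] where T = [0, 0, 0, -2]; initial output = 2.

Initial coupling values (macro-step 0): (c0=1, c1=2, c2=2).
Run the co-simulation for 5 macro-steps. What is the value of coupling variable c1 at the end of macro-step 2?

macro 1: S0 reads c1=2 → after 2×micro: 1; S1 reads c2=2 → after 3×micro: 0; S2 reads c2=2 → after 1×micro: 0 ⇒ (c0=1, c1=0, c2=0)
macro 2: S0 reads c1=0 → after 2×micro: 1; S1 reads c2=0 → after 3×micro: -2; S2 reads c2=0 → after 1×micro: 0 ⇒ (c0=1, c1=-2, c2=0)
macro 3: S0 reads c1=-2 → after 2×micro: 1; S1 reads c2=0 → after 3×micro: -2; S2 reads c2=0 → after 1×micro: 0 ⇒ (c0=1, c1=-2, c2=0)
macro 4: S0 reads c1=-2 → after 2×micro: 1; S1 reads c2=0 → after 3×micro: -2; S2 reads c2=0 → after 1×micro: 0 ⇒ (c0=1, c1=-2, c2=0)
macro 5: S0 reads c1=-2 → after 2×micro: 1; S1 reads c2=0 → after 3×micro: -2; S2 reads c2=0 → after 1×micro: 0 ⇒ (c0=1, c1=-2, c2=0)

c1 at macro-step 2 = -2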